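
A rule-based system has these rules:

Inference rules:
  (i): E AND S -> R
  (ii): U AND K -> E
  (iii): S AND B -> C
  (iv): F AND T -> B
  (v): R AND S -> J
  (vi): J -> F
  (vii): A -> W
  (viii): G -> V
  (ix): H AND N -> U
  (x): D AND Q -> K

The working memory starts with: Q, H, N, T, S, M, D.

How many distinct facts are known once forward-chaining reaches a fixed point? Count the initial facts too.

15

Round 1 fires (ix), (x), giving U, K.
Round 2 fires (ii), giving E.
Round 3 fires (i), giving R.
Round 4 fires (v), giving J.
Round 5 fires (vi), giving F.
Round 6 fires (iv), giving B.
Round 7 fires (iii), giving C.
Closure: {B, C, D, E, F, H, J, K, M, N, Q, R, S, T, U} — 15 facts.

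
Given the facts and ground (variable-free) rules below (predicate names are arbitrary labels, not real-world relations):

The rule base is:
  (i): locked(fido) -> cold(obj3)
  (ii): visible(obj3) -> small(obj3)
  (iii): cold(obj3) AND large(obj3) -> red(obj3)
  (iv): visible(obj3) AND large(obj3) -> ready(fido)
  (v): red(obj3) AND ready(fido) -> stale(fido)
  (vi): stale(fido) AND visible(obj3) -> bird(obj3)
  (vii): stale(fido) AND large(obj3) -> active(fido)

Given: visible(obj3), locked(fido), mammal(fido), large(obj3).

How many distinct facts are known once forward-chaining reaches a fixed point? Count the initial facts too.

11

Round 1: (i) [locked(fido) -> cold(obj3)]; (ii) [visible(obj3) -> small(obj3)]; (iv) [visible(obj3) AND large(obj3) -> ready(fido)]. New: cold(obj3), small(obj3), ready(fido).
Round 2: (iii) [cold(obj3) AND large(obj3) -> red(obj3)]. New: red(obj3).
Round 3: (v) [red(obj3) AND ready(fido) -> stale(fido)]. New: stale(fido).
Round 4: (vi) [stale(fido) AND visible(obj3) -> bird(obj3)]; (vii) [stale(fido) AND large(obj3) -> active(fido)]. New: bird(obj3), active(fido).
Closure: {active(fido), bird(obj3), cold(obj3), large(obj3), locked(fido), mammal(fido), ready(fido), red(obj3), small(obj3), stale(fido), visible(obj3)} — 11 facts.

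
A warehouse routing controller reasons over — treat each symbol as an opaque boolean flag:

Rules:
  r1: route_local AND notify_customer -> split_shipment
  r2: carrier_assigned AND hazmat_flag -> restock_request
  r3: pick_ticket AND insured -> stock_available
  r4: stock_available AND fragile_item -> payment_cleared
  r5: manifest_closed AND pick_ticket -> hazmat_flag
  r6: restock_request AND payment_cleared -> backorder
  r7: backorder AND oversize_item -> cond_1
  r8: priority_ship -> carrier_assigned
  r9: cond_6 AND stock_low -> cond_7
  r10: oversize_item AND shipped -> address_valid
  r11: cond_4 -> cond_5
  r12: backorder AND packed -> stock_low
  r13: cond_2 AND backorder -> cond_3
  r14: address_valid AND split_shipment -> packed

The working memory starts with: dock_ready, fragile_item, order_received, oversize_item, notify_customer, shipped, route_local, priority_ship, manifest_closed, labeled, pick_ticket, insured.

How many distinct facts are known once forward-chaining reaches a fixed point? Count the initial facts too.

Round 1: r1 [route_local AND notify_customer -> split_shipment]; r3 [pick_ticket AND insured -> stock_available]; r5 [manifest_closed AND pick_ticket -> hazmat_flag]; r8 [priority_ship -> carrier_assigned]; r10 [oversize_item AND shipped -> address_valid]. Adds split_shipment, stock_available, hazmat_flag, carrier_assigned, address_valid.
Round 2: r2 [carrier_assigned AND hazmat_flag -> restock_request]; r4 [stock_available AND fragile_item -> payment_cleared]; r14 [address_valid AND split_shipment -> packed]. Adds restock_request, payment_cleared, packed.
Round 3: r6 [restock_request AND payment_cleared -> backorder]. Adds backorder.
Round 4: r7 [backorder AND oversize_item -> cond_1]; r12 [backorder AND packed -> stock_low]. Adds cond_1, stock_low.
Closure: {address_valid, backorder, carrier_assigned, cond_1, dock_ready, fragile_item, hazmat_flag, insured, labeled, manifest_closed, notify_customer, order_received, oversize_item, packed, payment_cleared, pick_ticket, priority_ship, restock_request, route_local, shipped, split_shipment, stock_available, stock_low} — 23 facts.

23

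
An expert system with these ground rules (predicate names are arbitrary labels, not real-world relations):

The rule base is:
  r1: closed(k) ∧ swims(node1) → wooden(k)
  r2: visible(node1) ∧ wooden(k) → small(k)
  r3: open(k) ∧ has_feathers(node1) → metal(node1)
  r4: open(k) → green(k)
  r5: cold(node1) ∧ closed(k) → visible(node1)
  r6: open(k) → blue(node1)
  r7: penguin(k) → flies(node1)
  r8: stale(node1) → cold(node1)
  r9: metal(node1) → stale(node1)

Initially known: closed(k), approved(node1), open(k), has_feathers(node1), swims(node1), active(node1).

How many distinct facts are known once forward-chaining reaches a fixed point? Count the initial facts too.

Round 1 fires r1, r3, r4, r6, giving wooden(k), metal(node1), green(k), blue(node1).
Round 2 fires r9, giving stale(node1).
Round 3 fires r8, giving cold(node1).
Round 4 fires r5, giving visible(node1).
Round 5 fires r2, giving small(k).
Closure: {active(node1), approved(node1), blue(node1), closed(k), cold(node1), green(k), has_feathers(node1), metal(node1), open(k), small(k), stale(node1), swims(node1), visible(node1), wooden(k)} — 14 facts.

14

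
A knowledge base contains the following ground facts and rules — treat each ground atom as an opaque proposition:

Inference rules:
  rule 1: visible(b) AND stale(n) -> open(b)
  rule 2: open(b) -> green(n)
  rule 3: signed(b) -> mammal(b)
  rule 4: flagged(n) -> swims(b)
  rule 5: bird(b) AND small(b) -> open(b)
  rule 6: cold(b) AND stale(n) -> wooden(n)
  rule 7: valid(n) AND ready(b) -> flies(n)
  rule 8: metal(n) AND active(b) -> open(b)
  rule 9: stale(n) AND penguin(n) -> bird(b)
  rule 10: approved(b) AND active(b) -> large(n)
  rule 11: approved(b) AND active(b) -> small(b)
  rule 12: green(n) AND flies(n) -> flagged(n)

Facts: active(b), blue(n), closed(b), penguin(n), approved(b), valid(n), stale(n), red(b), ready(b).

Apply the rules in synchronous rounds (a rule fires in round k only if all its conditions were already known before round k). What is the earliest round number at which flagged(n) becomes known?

4

[1] rule 7 [valid(n) AND ready(b) -> flies(n)]; rule 9 [stale(n) AND penguin(n) -> bird(b)]; rule 10 [approved(b) AND active(b) -> large(n)]; rule 11 [approved(b) AND active(b) -> small(b)]. ⇒ new: flies(n), bird(b), large(n), small(b).
[2] rule 5 [bird(b) AND small(b) -> open(b)]. ⇒ new: open(b).
[3] rule 2 [open(b) -> green(n)]. ⇒ new: green(n).
[4] rule 12 [green(n) AND flies(n) -> flagged(n)]. ⇒ new: flagged(n).
flagged(n) first appears in round 4.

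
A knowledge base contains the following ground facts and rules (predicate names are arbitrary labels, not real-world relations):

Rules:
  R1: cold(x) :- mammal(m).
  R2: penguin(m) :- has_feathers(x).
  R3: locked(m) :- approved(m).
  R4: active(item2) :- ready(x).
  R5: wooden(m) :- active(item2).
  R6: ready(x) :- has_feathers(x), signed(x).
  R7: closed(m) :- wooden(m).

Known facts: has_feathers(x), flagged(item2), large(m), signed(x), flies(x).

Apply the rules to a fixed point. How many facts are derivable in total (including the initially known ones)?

10

Round 1 fires R2, R6, giving penguin(m), ready(x).
Round 2 fires R4, giving active(item2).
Round 3 fires R5, giving wooden(m).
Round 4 fires R7, giving closed(m).
Closure: {active(item2), closed(m), flagged(item2), flies(x), has_feathers(x), large(m), penguin(m), ready(x), signed(x), wooden(m)} — 10 facts.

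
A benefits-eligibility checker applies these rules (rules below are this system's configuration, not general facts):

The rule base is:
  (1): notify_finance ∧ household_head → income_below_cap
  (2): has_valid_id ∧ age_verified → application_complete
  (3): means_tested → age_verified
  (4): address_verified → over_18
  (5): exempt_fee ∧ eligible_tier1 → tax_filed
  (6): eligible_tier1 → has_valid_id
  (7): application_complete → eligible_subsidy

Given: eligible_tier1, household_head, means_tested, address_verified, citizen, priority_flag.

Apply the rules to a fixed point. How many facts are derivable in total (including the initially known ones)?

11

[1] (3) [means_tested → age_verified]; (4) [address_verified → over_18]; (6) [eligible_tier1 → has_valid_id]. ⇒ new: age_verified, over_18, has_valid_id.
[2] (2) [has_valid_id ∧ age_verified → application_complete]. ⇒ new: application_complete.
[3] (7) [application_complete → eligible_subsidy]. ⇒ new: eligible_subsidy.
Closure: {address_verified, age_verified, application_complete, citizen, eligible_subsidy, eligible_tier1, has_valid_id, household_head, means_tested, over_18, priority_flag} — 11 facts.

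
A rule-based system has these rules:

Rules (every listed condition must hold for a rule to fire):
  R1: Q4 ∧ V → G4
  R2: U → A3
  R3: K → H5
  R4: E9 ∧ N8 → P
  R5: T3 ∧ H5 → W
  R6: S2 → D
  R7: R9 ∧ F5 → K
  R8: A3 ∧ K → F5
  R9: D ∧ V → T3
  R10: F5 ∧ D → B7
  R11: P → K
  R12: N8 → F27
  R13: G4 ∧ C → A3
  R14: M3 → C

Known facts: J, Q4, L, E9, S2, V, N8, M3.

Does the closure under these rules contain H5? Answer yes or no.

Round 1: R1 [Q4 ∧ V → G4]; R4 [E9 ∧ N8 → P]; R6 [S2 → D]; R12 [N8 → F27]; R14 [M3 → C]. Adds G4, P, D, F27, C.
Round 2: R9 [D ∧ V → T3]; R11 [P → K]; R13 [G4 ∧ C → A3]. Adds T3, K, A3.
Round 3: R3 [K → H5]; R8 [A3 ∧ K → F5]. Adds H5, F5.
Round 4: R5 [T3 ∧ H5 → W]; R10 [F5 ∧ D → B7]. Adds W, B7.
H5 appears in round 3, so it is derivable.

yes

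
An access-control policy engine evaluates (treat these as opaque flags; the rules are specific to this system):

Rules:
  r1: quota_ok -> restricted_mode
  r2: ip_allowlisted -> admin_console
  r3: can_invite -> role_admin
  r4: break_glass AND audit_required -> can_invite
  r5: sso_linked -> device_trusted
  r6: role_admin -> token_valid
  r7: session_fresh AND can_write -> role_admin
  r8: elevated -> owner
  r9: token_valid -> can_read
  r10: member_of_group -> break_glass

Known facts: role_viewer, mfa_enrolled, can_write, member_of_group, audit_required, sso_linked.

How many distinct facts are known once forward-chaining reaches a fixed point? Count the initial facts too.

12

Round 1: r5 [sso_linked -> device_trusted]; r10 [member_of_group -> break_glass]. Adds device_trusted, break_glass.
Round 2: r4 [break_glass AND audit_required -> can_invite]. Adds can_invite.
Round 3: r3 [can_invite -> role_admin]. Adds role_admin.
Round 4: r6 [role_admin -> token_valid]. Adds token_valid.
Round 5: r9 [token_valid -> can_read]. Adds can_read.
Closure: {audit_required, break_glass, can_invite, can_read, can_write, device_trusted, member_of_group, mfa_enrolled, role_admin, role_viewer, sso_linked, token_valid} — 12 facts.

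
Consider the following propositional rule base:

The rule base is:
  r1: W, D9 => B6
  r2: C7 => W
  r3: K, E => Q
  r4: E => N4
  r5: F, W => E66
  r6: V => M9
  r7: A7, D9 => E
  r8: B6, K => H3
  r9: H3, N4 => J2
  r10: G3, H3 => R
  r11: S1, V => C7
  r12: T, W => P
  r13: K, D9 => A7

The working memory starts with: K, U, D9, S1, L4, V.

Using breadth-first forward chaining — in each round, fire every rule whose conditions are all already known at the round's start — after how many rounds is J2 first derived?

5

[1] r6 [V => M9]; r11 [S1, V => C7]; r13 [K, D9 => A7]. ⇒ new: M9, C7, A7.
[2] r2 [C7 => W]; r7 [A7, D9 => E]. ⇒ new: W, E.
[3] r1 [W, D9 => B6]; r3 [K, E => Q]; r4 [E => N4]. ⇒ new: B6, Q, N4.
[4] r8 [B6, K => H3]. ⇒ new: H3.
[5] r9 [H3, N4 => J2]. ⇒ new: J2.
J2 first appears in round 5.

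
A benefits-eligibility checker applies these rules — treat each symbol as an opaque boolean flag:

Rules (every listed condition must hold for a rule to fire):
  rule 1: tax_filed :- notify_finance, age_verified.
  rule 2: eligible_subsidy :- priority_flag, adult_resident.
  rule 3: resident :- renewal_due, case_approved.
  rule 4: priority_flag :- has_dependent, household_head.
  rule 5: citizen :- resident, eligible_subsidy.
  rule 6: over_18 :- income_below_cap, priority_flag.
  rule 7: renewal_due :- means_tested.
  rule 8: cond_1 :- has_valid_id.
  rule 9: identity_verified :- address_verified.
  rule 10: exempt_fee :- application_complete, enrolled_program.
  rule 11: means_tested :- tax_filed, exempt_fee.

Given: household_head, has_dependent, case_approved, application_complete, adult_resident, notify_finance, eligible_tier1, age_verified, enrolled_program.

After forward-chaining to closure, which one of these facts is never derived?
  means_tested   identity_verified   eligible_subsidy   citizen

identity_verified

Round 1 — rule 1, rule 4, rule 10, derive tax_filed, priority_flag, exempt_fee.
Round 2 — rule 2, rule 11, derive eligible_subsidy, means_tested.
Round 3 — rule 7, derive renewal_due.
Round 4 — rule 3, derive resident.
Round 5 — rule 5, derive citizen.
Derived: means_tested (round 2), citizen (round 5), eligible_subsidy (round 2). identity_verified never appears in any round.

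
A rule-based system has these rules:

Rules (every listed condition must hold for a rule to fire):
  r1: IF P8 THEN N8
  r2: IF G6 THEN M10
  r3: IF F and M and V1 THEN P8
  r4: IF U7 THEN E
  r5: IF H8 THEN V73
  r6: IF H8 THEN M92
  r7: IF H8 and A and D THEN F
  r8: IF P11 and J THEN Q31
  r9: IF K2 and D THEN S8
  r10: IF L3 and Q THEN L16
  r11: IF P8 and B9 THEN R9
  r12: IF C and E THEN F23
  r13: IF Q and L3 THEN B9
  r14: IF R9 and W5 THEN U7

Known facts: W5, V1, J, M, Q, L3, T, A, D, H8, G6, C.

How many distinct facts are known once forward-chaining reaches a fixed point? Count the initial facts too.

24

[1] r2 [IF G6 THEN M10]; r5 [IF H8 THEN V73]; r6 [IF H8 THEN M92]; r7 [IF H8 and A and D THEN F]; r10 [IF L3 and Q THEN L16]; r13 [IF Q and L3 THEN B9]. ⇒ new: M10, V73, M92, F, L16, B9.
[2] r3 [IF F and M and V1 THEN P8]. ⇒ new: P8.
[3] r1 [IF P8 THEN N8]; r11 [IF P8 and B9 THEN R9]. ⇒ new: N8, R9.
[4] r14 [IF R9 and W5 THEN U7]. ⇒ new: U7.
[5] r4 [IF U7 THEN E]. ⇒ new: E.
[6] r12 [IF C and E THEN F23]. ⇒ new: F23.
Closure: {A, B9, C, D, E, F, F23, G6, H8, J, L16, L3, M, M10, M92, N8, P8, Q, R9, T, U7, V1, V73, W5} — 24 facts.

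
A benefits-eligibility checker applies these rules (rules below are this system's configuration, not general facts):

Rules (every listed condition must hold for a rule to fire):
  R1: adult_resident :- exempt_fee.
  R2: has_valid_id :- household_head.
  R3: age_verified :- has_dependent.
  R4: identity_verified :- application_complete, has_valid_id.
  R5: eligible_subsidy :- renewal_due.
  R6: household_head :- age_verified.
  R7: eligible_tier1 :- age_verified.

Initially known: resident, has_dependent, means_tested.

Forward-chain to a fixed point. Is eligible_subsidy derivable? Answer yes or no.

Round 1: R3 [age_verified :- has_dependent.]. New: age_verified.
Round 2: R6 [household_head :- age_verified.]; R7 [eligible_tier1 :- age_verified.]. New: household_head, eligible_tier1.
Round 3: R2 [has_valid_id :- household_head.]. New: has_valid_id.
Fixed point reached. eligible_subsidy is concluded only by R5; R5 needs renewal_due (never derived).

no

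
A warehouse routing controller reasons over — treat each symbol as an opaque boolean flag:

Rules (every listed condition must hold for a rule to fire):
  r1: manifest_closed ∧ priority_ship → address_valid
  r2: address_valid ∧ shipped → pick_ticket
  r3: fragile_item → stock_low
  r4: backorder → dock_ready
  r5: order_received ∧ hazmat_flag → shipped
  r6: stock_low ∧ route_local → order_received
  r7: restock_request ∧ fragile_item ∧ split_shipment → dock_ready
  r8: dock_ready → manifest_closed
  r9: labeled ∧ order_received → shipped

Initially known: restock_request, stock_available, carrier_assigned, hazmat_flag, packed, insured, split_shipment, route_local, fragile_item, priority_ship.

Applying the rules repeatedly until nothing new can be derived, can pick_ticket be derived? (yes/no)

yes

Round 1 — r3, r7, derive stock_low, dock_ready.
Round 2 — r6, r8, derive order_received, manifest_closed.
Round 3 — r1, r5, derive address_valid, shipped.
Round 4 — r2, derive pick_ticket.
pick_ticket appears in round 4, so it is derivable.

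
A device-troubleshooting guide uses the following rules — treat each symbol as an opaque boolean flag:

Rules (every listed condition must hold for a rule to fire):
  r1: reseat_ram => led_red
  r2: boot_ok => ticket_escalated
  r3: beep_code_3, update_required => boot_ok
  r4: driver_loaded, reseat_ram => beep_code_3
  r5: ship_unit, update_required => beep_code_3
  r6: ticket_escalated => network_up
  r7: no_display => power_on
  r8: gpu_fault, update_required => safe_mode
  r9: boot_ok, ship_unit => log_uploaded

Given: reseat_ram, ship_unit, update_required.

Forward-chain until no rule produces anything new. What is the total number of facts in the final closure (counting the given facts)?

9

Round 1: r1 [reseat_ram => led_red]; r5 [ship_unit, update_required => beep_code_3]. Adds led_red, beep_code_3.
Round 2: r3 [beep_code_3, update_required => boot_ok]. Adds boot_ok.
Round 3: r2 [boot_ok => ticket_escalated]; r9 [boot_ok, ship_unit => log_uploaded]. Adds ticket_escalated, log_uploaded.
Round 4: r6 [ticket_escalated => network_up]. Adds network_up.
Closure: {beep_code_3, boot_ok, led_red, log_uploaded, network_up, reseat_ram, ship_unit, ticket_escalated, update_required} — 9 facts.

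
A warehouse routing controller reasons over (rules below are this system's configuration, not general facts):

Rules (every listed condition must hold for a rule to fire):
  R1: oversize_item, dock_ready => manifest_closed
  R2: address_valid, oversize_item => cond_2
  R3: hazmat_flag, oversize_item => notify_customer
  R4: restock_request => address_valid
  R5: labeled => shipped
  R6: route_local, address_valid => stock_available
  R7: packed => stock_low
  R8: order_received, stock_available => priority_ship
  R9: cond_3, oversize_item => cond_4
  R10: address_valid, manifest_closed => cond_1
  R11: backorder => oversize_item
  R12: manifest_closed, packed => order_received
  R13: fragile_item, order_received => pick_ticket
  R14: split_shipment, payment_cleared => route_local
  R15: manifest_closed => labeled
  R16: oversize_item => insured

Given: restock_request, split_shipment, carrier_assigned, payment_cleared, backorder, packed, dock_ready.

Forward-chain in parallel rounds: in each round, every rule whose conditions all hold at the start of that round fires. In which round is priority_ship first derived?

4

Round 1 fires R4, R7, R11, R14, giving address_valid, stock_low, oversize_item, route_local.
Round 2 fires R1, R2, R6, R16, giving manifest_closed, cond_2, stock_available, insured.
Round 3 fires R10, R12, R15, giving cond_1, order_received, labeled.
Round 4 fires R5, R8, giving shipped, priority_ship.
priority_ship first appears in round 4.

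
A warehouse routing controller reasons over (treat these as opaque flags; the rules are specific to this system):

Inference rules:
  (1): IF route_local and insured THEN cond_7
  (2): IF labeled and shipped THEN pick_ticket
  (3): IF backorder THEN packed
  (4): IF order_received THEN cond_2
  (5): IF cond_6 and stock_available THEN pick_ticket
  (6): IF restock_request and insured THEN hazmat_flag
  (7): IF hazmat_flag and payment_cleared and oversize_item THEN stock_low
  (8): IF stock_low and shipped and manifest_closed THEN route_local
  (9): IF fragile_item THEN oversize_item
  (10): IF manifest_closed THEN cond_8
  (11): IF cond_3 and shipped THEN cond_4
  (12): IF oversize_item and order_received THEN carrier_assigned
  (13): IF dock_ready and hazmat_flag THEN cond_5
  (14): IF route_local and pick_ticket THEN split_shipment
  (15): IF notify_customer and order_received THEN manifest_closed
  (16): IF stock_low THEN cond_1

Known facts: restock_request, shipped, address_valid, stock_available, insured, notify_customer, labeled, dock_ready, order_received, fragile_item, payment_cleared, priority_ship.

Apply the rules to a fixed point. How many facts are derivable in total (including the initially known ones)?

25

Round 1 — (2), (4), (6), (9), (15), derive pick_ticket, cond_2, hazmat_flag, oversize_item, manifest_closed.
Round 2 — (7), (10), (12), (13), derive stock_low, cond_8, carrier_assigned, cond_5.
Round 3 — (8), (16), derive route_local, cond_1.
Round 4 — (1), (14), derive cond_7, split_shipment.
Closure: {address_valid, carrier_assigned, cond_1, cond_2, cond_5, cond_7, cond_8, dock_ready, fragile_item, hazmat_flag, insured, labeled, manifest_closed, notify_customer, order_received, oversize_item, payment_cleared, pick_ticket, priority_ship, restock_request, route_local, shipped, split_shipment, stock_available, stock_low} — 25 facts.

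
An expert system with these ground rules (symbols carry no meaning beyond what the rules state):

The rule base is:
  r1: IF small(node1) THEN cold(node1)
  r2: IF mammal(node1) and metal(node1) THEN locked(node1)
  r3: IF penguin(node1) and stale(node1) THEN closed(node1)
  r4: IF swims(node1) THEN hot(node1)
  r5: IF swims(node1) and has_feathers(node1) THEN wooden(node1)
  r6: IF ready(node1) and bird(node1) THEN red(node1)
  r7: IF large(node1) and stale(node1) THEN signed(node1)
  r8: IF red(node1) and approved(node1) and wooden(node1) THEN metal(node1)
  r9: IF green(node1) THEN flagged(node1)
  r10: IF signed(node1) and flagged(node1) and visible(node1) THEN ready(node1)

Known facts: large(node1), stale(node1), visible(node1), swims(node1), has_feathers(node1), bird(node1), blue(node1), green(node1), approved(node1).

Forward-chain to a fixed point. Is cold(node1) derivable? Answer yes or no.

no

Round 1 — r4, r5, r7, r9, derive hot(node1), wooden(node1), signed(node1), flagged(node1).
Round 2 — r10, derive ready(node1).
Round 3 — r6, derive red(node1).
Round 4 — r8, derive metal(node1).
Fixed point reached. cold(node1) is concluded only by r1; r1 needs small(node1) (never derived).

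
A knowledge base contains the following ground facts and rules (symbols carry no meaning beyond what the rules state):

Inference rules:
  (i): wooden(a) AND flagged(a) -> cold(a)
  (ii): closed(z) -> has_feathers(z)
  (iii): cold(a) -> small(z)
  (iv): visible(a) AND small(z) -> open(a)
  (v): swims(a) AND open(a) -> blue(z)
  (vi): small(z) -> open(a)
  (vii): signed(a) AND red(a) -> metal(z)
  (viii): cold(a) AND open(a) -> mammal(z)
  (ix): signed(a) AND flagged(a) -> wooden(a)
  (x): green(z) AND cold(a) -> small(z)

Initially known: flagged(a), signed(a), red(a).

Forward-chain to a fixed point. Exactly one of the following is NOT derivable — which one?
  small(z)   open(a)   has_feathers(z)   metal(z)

Round 1 — (vii), (ix), derive metal(z), wooden(a).
Round 2 — (i), derive cold(a).
Round 3 — (iii), derive small(z).
Round 4 — (vi), derive open(a).
Round 5 — (viii), derive mammal(z).
Derived: metal(z) (round 1), small(z) (round 3), open(a) (round 4). has_feathers(z) never appears in any round.

has_feathers(z)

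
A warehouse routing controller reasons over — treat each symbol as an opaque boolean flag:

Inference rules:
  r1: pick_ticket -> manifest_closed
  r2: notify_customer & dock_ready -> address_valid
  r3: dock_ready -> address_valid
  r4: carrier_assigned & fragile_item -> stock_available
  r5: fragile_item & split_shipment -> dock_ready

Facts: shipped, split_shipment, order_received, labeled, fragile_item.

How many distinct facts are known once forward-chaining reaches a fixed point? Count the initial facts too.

7

Round 1: r5 [fragile_item & split_shipment -> dock_ready]. New: dock_ready.
Round 2: r3 [dock_ready -> address_valid]. New: address_valid.
Closure: {address_valid, dock_ready, fragile_item, labeled, order_received, shipped, split_shipment} — 7 facts.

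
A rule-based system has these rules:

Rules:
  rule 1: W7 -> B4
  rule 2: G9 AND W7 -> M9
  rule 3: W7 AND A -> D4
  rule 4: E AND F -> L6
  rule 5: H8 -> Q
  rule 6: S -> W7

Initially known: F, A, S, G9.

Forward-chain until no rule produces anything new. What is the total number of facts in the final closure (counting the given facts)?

8

Round 1 fires rule 6, giving W7.
Round 2 fires rule 1, rule 2, rule 3, giving B4, M9, D4.
Closure: {A, B4, D4, F, G9, M9, S, W7} — 8 facts.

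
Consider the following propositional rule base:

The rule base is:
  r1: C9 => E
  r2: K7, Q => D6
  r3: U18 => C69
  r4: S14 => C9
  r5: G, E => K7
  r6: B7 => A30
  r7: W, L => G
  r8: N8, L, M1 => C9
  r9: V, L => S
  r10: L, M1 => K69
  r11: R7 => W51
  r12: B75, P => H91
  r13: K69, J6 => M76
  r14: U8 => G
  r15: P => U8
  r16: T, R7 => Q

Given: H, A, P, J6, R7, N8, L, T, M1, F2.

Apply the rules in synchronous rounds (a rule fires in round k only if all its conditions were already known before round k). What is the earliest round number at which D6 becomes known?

[1] r8 [N8, L, M1 => C9]; r10 [L, M1 => K69]; r11 [R7 => W51]; r15 [P => U8]; r16 [T, R7 => Q]. ⇒ new: C9, K69, W51, U8, Q.
[2] r1 [C9 => E]; r13 [K69, J6 => M76]; r14 [U8 => G]. ⇒ new: E, M76, G.
[3] r5 [G, E => K7]. ⇒ new: K7.
[4] r2 [K7, Q => D6]. ⇒ new: D6.
D6 first appears in round 4.

4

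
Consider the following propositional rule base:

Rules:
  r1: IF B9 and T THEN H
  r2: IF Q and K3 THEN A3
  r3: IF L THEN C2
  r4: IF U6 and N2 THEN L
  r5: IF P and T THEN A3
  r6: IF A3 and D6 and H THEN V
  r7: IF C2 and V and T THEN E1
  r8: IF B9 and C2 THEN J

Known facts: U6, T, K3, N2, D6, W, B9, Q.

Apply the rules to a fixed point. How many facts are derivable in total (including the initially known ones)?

15

Round 1 fires r1, r2, r4, giving H, A3, L.
Round 2 fires r3, r6, giving C2, V.
Round 3 fires r7, r8, giving E1, J.
Closure: {A3, B9, C2, D6, E1, H, J, K3, L, N2, Q, T, U6, V, W} — 15 facts.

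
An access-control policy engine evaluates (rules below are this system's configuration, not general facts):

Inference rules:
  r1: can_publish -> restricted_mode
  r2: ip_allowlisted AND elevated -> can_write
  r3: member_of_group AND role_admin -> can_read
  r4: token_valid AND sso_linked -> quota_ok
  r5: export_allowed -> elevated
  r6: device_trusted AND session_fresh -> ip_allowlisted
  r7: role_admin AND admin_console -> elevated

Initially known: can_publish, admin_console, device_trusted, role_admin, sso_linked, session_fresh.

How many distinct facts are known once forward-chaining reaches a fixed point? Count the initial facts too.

10

Round 1: r1 [can_publish -> restricted_mode]; r6 [device_trusted AND session_fresh -> ip_allowlisted]; r7 [role_admin AND admin_console -> elevated]. New: restricted_mode, ip_allowlisted, elevated.
Round 2: r2 [ip_allowlisted AND elevated -> can_write]. New: can_write.
Closure: {admin_console, can_publish, can_write, device_trusted, elevated, ip_allowlisted, restricted_mode, role_admin, session_fresh, sso_linked} — 10 facts.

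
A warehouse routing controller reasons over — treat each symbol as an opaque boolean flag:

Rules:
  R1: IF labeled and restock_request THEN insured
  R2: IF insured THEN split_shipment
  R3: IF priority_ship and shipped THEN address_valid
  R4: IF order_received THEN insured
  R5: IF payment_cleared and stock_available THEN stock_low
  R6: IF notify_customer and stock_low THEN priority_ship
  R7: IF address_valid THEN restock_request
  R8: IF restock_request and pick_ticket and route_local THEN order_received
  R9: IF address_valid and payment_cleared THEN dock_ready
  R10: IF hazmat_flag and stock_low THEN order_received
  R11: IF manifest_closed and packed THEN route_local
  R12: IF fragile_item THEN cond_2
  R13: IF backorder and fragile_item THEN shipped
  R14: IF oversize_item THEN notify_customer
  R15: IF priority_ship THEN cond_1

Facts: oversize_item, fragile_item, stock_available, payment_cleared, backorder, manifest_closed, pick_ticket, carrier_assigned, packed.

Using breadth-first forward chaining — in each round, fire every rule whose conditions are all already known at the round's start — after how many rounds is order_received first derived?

5

Round 1 fires R5, R11, R12, R13, R14, giving stock_low, route_local, cond_2, shipped, notify_customer.
Round 2 fires R6, giving priority_ship.
Round 3 fires R3, R15, giving address_valid, cond_1.
Round 4 fires R7, R9, giving restock_request, dock_ready.
Round 5 fires R8, giving order_received.
order_received first appears in round 5.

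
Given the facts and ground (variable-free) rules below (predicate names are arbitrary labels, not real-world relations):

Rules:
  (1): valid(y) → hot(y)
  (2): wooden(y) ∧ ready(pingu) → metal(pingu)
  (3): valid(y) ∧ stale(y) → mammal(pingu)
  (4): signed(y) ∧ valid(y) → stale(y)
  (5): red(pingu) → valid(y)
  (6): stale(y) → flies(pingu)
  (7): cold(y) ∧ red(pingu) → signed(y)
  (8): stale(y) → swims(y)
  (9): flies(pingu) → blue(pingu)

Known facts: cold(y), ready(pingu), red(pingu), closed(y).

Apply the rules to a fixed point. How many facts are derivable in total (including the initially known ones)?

12

[1] (5) [red(pingu) → valid(y)]; (7) [cold(y) ∧ red(pingu) → signed(y)]. ⇒ new: valid(y), signed(y).
[2] (1) [valid(y) → hot(y)]; (4) [signed(y) ∧ valid(y) → stale(y)]. ⇒ new: hot(y), stale(y).
[3] (3) [valid(y) ∧ stale(y) → mammal(pingu)]; (6) [stale(y) → flies(pingu)]; (8) [stale(y) → swims(y)]. ⇒ new: mammal(pingu), flies(pingu), swims(y).
[4] (9) [flies(pingu) → blue(pingu)]. ⇒ new: blue(pingu).
Closure: {blue(pingu), closed(y), cold(y), flies(pingu), hot(y), mammal(pingu), ready(pingu), red(pingu), signed(y), stale(y), swims(y), valid(y)} — 12 facts.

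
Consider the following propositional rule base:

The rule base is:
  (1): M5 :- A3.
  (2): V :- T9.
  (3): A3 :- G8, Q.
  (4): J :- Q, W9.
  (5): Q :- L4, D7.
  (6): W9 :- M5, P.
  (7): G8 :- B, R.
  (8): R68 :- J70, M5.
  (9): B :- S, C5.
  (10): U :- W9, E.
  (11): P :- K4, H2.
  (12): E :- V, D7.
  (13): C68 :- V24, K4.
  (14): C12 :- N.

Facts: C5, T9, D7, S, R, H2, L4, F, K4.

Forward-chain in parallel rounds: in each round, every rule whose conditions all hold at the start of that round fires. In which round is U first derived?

Round 1 — (2), (5), (9), (11), derive V, Q, B, P.
Round 2 — (7), (12), derive G8, E.
Round 3 — (3), derive A3.
Round 4 — (1), derive M5.
Round 5 — (6), derive W9.
Round 6 — (4), (10), derive J, U.
U first appears in round 6.

6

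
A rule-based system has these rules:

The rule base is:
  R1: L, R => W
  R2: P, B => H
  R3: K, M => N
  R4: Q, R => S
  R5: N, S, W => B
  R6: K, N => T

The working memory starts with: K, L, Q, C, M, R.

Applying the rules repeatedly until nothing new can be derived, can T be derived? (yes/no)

Round 1 fires R1, R3, R4, giving W, N, S.
Round 2 fires R5, R6, giving B, T.
T appears in round 2, so it is derivable.

yes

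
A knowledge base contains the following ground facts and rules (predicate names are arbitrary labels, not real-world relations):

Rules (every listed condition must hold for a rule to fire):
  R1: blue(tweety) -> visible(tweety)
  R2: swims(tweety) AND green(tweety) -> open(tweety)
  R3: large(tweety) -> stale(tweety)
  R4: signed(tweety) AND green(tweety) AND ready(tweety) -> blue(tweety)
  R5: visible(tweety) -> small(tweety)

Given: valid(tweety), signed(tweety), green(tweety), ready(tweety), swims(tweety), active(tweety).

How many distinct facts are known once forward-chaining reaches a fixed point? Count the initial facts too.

10

Round 1: R2 [swims(tweety) AND green(tweety) -> open(tweety)]; R4 [signed(tweety) AND green(tweety) AND ready(tweety) -> blue(tweety)]. Adds open(tweety), blue(tweety).
Round 2: R1 [blue(tweety) -> visible(tweety)]. Adds visible(tweety).
Round 3: R5 [visible(tweety) -> small(tweety)]. Adds small(tweety).
Closure: {active(tweety), blue(tweety), green(tweety), open(tweety), ready(tweety), signed(tweety), small(tweety), swims(tweety), valid(tweety), visible(tweety)} — 10 facts.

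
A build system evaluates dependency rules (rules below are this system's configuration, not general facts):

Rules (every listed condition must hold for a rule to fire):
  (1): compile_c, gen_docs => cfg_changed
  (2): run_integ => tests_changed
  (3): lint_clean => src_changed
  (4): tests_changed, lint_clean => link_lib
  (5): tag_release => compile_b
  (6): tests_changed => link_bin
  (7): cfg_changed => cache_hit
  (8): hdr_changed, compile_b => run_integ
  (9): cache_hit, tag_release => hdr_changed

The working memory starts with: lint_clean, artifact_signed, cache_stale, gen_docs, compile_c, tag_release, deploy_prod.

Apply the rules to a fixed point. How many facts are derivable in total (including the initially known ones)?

16

Round 1 fires (1), (3), (5), giving cfg_changed, src_changed, compile_b.
Round 2 fires (7), giving cache_hit.
Round 3 fires (9), giving hdr_changed.
Round 4 fires (8), giving run_integ.
Round 5 fires (2), giving tests_changed.
Round 6 fires (4), (6), giving link_lib, link_bin.
Closure: {artifact_signed, cache_hit, cache_stale, cfg_changed, compile_b, compile_c, deploy_prod, gen_docs, hdr_changed, link_bin, link_lib, lint_clean, run_integ, src_changed, tag_release, tests_changed} — 16 facts.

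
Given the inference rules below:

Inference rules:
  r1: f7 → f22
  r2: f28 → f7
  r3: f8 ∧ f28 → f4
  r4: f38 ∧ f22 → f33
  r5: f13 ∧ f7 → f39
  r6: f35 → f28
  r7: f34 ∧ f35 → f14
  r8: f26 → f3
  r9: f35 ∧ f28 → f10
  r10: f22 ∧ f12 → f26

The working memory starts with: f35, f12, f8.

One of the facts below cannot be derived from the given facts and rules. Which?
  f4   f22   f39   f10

Round 1 — r6, derive f28.
Round 2 — r2, r3, r9, derive f7, f4, f10.
Round 3 — r1, derive f22.
Round 4 — r10, derive f26.
Round 5 — r8, derive f3.
Derived: f10 (round 2), f22 (round 3), f4 (round 2). f39 never appears in any round.

f39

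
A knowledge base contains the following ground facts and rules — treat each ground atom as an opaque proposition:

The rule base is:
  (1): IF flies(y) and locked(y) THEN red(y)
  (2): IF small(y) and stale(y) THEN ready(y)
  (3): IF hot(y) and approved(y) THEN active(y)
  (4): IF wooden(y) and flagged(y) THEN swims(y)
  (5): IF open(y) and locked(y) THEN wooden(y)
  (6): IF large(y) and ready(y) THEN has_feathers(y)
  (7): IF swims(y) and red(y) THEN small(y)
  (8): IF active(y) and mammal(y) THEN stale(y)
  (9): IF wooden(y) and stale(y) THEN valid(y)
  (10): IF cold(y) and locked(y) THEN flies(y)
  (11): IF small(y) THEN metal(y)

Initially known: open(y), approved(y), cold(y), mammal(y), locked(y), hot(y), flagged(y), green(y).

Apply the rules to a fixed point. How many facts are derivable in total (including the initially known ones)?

Round 1: (3) [IF hot(y) and approved(y) THEN active(y)]; (5) [IF open(y) and locked(y) THEN wooden(y)]; (10) [IF cold(y) and locked(y) THEN flies(y)]. New: active(y), wooden(y), flies(y).
Round 2: (1) [IF flies(y) and locked(y) THEN red(y)]; (4) [IF wooden(y) and flagged(y) THEN swims(y)]; (8) [IF active(y) and mammal(y) THEN stale(y)]. New: red(y), swims(y), stale(y).
Round 3: (7) [IF swims(y) and red(y) THEN small(y)]; (9) [IF wooden(y) and stale(y) THEN valid(y)]. New: small(y), valid(y).
Round 4: (2) [IF small(y) and stale(y) THEN ready(y)]; (11) [IF small(y) THEN metal(y)]. New: ready(y), metal(y).
Closure: {active(y), approved(y), cold(y), flagged(y), flies(y), green(y), hot(y), locked(y), mammal(y), metal(y), open(y), ready(y), red(y), small(y), stale(y), swims(y), valid(y), wooden(y)} — 18 facts.

18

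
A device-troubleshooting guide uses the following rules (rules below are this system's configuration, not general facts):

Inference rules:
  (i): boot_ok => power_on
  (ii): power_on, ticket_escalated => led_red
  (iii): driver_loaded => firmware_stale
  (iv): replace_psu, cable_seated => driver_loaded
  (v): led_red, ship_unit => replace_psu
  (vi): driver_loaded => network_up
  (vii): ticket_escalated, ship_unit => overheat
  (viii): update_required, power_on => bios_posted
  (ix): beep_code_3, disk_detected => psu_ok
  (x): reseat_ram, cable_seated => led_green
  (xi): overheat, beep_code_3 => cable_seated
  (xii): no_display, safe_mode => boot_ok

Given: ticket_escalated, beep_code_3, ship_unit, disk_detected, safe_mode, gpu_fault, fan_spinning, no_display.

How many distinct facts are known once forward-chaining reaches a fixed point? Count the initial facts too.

Round 1 — (vii), (ix), (xii), derive overheat, psu_ok, boot_ok.
Round 2 — (i), (xi), derive power_on, cable_seated.
Round 3 — (ii), derive led_red.
Round 4 — (v), derive replace_psu.
Round 5 — (iv), derive driver_loaded.
Round 6 — (iii), (vi), derive firmware_stale, network_up.
Closure: {beep_code_3, boot_ok, cable_seated, disk_detected, driver_loaded, fan_spinning, firmware_stale, gpu_fault, led_red, network_up, no_display, overheat, power_on, psu_ok, replace_psu, safe_mode, ship_unit, ticket_escalated} — 18 facts.

18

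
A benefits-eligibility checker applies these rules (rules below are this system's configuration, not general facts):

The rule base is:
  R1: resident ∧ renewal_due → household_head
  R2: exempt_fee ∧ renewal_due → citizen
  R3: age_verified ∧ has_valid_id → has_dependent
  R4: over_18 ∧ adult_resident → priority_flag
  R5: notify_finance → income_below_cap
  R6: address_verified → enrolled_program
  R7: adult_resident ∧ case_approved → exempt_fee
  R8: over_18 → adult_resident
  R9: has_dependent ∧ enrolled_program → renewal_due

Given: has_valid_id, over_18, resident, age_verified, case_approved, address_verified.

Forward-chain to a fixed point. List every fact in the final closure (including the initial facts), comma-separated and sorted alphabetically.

Round 1: R3 [age_verified ∧ has_valid_id → has_dependent]; R6 [address_verified → enrolled_program]; R8 [over_18 → adult_resident]. Adds has_dependent, enrolled_program, adult_resident.
Round 2: R4 [over_18 ∧ adult_resident → priority_flag]; R7 [adult_resident ∧ case_approved → exempt_fee]; R9 [has_dependent ∧ enrolled_program → renewal_due]. Adds priority_flag, exempt_fee, renewal_due.
Round 3: R1 [resident ∧ renewal_due → household_head]; R2 [exempt_fee ∧ renewal_due → citizen]. Adds household_head, citizen.

address_verified, adult_resident, age_verified, case_approved, citizen, enrolled_program, exempt_fee, has_dependent, has_valid_id, household_head, over_18, priority_flag, renewal_due, resident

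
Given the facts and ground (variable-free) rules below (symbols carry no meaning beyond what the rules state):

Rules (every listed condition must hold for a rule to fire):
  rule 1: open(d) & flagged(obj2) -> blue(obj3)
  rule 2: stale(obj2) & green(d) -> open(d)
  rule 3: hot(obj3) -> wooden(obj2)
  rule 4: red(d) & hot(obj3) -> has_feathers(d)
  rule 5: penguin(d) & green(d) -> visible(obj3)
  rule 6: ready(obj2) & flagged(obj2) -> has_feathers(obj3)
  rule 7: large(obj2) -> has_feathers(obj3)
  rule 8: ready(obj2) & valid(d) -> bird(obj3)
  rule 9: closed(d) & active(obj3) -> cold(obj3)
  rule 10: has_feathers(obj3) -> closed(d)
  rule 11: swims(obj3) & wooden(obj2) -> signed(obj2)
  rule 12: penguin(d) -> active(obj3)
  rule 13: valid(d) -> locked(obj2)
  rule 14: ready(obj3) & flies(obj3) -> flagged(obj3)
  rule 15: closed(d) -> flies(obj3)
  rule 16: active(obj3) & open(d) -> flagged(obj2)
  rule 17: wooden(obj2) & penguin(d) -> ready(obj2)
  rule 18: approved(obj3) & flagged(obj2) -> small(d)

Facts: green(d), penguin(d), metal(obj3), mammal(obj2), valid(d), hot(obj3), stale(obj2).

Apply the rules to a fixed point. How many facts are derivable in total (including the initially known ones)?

20

Round 1 fires rule 2, rule 3, rule 5, rule 12, rule 13, giving open(d), wooden(obj2), visible(obj3), active(obj3), locked(obj2).
Round 2 fires rule 16, rule 17, giving flagged(obj2), ready(obj2).
Round 3 fires rule 1, rule 6, rule 8, giving blue(obj3), has_feathers(obj3), bird(obj3).
Round 4 fires rule 10, giving closed(d).
Round 5 fires rule 9, rule 15, giving cold(obj3), flies(obj3).
Closure: {active(obj3), bird(obj3), blue(obj3), closed(d), cold(obj3), flagged(obj2), flies(obj3), green(d), has_feathers(obj3), hot(obj3), locked(obj2), mammal(obj2), metal(obj3), open(d), penguin(d), ready(obj2), stale(obj2), valid(d), visible(obj3), wooden(obj2)} — 20 facts.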